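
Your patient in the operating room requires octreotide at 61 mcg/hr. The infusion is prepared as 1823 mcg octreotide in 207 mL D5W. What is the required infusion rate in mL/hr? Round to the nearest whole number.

Concentration = 1823 mcg ÷ 207 mL = 8.806763 mcg/mL
Rate = 61 mcg/hr ÷ 8.806763 mcg/mL = 6.926495 mL/hr

7 mL/hr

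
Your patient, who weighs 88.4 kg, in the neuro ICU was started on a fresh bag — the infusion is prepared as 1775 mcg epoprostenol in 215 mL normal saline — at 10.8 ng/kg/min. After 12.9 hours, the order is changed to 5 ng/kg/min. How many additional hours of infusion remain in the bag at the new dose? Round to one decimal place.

Initial rate:
Dose = 10.8 ng/kg/min × 88.4 kg = 954.72 ng/min
954.72 ng/min × 60 min/hr = 57283.2 ng/hr
Concentration = 1775 mcg ÷ 215 mL = 8.255814 mcg/mL = 8255.814 ng/mL
Rate = 57283.2 ng/hr ÷ 8255.814 ng/mL = 6.938528 mL/hr
Volume infused so far = 6.938528 mL/hr × 12.9 hr = 89.50702 mL
Volume remaining = 215 − 89.50702 = 125.493 mL
New rate:
Dose = 5 ng/kg/min × 88.4 kg = 442 ng/min
442 ng/min × 60 min/hr = 26520 ng/hr
Rate = 26520 ng/hr ÷ 8255.814 ng/mL = 3.212282 mL/hr
Time remaining = 125.493 mL ÷ 3.212282 mL/hr = 39.06662 hr

39.1 hours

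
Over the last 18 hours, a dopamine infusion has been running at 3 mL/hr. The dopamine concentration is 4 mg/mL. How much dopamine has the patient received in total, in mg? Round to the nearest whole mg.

Concentration = 4 mg/mL = 4000 mcg/mL
Drug rate = 3 mL/hr × 4000 mcg/mL = 12000 mcg/hr
Total = 12000 mcg/hr × 18 hr = 216000 mcg = 216 mg

216 mg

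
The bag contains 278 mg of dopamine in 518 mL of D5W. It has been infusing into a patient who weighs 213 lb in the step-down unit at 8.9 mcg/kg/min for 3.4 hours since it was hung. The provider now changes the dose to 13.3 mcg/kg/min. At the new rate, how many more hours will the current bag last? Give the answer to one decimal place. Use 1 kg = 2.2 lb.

Initial rate:
Weight = 213 lb ÷ 2.2 lb/kg = 96.81818 kg
Dose = 8.9 mcg/kg/min × 96.81818 kg = 861.6818 mcg/min
861.6818 mcg/min × 60 min/hr = 51700.91 mcg/hr
Concentration = 278 mg ÷ 518 mL = 0.5366795 mg/mL = 536.6795 mcg/mL
Rate = 51700.91 mcg/hr ÷ 536.6795 mcg/mL = 96.33479 mL/hr
Volume infused so far = 96.33479 mL/hr × 3.4 hr = 327.5383 mL
Volume remaining = 518 − 327.5383 = 190.4617 mL
New rate:
Dose = 13.3 mcg/kg/min × 96.81818 kg = 1287.682 mcg/min
1287.682 mcg/min × 60 min/hr = 77260.91 mcg/hr
Rate = 77260.91 mcg/hr ÷ 536.6795 mcg/mL = 143.961 mL/hr
Time remaining = 190.4617 mL ÷ 143.961 mL/hr = 1.323009 hr

1.3 hours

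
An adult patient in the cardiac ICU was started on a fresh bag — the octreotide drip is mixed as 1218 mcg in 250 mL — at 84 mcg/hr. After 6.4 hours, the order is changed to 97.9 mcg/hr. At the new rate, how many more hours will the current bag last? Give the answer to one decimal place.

Initial rate:
Concentration = 1218 mcg ÷ 250 mL = 4.872 mcg/mL
Rate = 84 mcg/hr ÷ 4.872 mcg/mL = 17.24138 mL/hr
Volume infused so far = 17.24138 mL/hr × 6.4 hr = 110.3448 mL
Volume remaining = 250 − 110.3448 = 139.6552 mL
New rate:
Rate = 97.9 mcg/hr ÷ 4.872 mcg/mL = 20.09442 mL/hr
Time remaining = 139.6552 mL ÷ 20.09442 mL/hr = 6.949949 hr

6.9 hours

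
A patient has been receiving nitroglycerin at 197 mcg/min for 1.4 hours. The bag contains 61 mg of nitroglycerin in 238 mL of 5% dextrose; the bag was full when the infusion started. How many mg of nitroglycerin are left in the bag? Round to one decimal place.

44.5 mg

197 mcg/min × 60 min/hr = 11820 mcg/hr
Concentration = 61 mg ÷ 238 mL = 0.2563025 mg/mL = 256.3025 mcg/mL
Rate = 11820 mcg/hr ÷ 256.3025 mcg/mL = 46.11738 mL/hr
Volume infused = 46.11738 mL/hr × 1.4 hr = 64.56433 mL
Volume remaining = 238 − 64.56433 = 173.4357 mL
Drug remaining = 173.4357 mL × 256.3025 mcg/mL = 44452 mcg = 44.452 mg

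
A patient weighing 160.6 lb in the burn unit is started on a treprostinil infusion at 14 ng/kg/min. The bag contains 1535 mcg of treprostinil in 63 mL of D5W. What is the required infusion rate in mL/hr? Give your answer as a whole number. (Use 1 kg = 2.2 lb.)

Weight = 160.6 lb ÷ 2.2 lb/kg = 73 kg
Dose = 14 ng/kg/min × 73 kg = 1022 ng/min
1022 ng/min × 60 min/hr = 61320 ng/hr
Concentration = 1535 mcg ÷ 63 mL = 24.36508 mcg/mL = 24365.08 ng/mL
Rate = 61320 ng/hr ÷ 24365.08 ng/mL = 2.516717 mL/hr

3 mL/hr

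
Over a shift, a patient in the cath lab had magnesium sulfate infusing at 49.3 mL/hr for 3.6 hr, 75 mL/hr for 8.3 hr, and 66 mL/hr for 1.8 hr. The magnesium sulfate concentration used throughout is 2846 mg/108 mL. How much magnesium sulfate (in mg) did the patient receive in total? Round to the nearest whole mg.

Concentration = 2846 mg ÷ 108 mL = 26.35185 mg/mL
Stage 1: 49.3 mL/hr × 3.6 hr = 177.48 mL → 177.48 mL × 26.35185 mg/mL = 4676.927 mg
Stage 2: 75 mL/hr × 8.3 hr = 622.5 mL → 622.5 mL × 26.35185 mg/mL = 16404.03 mg
Stage 3: 66 mL/hr × 1.8 hr = 118.8 mL → 118.8 mL × 26.35185 mg/mL = 3130.6 mg
Total = 4676.927 + 16404.03 + 3130.6 = 24211.55 mg

24212 mg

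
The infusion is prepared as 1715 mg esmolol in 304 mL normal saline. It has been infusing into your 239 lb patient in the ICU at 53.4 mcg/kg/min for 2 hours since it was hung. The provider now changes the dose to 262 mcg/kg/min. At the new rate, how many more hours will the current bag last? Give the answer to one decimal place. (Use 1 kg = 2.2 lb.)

0.6 hours

Initial rate:
Weight = 239 lb ÷ 2.2 lb/kg = 108.6364 kg
Dose = 53.4 mcg/kg/min × 108.6364 kg = 5801.182 mcg/min
5801.182 mcg/min × 60 min/hr = 348070.9 mcg/hr
Concentration = 1715 mg ÷ 304 mL = 5.641447 mg/mL = 5641.447 mcg/mL
Rate = 348070.9 mcg/hr ÷ 5641.447 mcg/mL = 61.69887 mL/hr
Volume infused so far = 61.69887 mL/hr × 2 hr = 123.3977 mL
Volume remaining = 304 − 123.3977 = 180.6023 mL
New rate:
Dose = 262 mcg/kg/min × 108.6364 kg = 28462.73 mcg/min
28462.73 mcg/min × 60 min/hr = 1707764 mcg/hr
Rate = 1707764 mcg/hr ÷ 5641.447 mcg/mL = 302.7173 mL/hr
Time remaining = 180.6023 mL ÷ 302.7173 mL/hr = 0.5966037 hr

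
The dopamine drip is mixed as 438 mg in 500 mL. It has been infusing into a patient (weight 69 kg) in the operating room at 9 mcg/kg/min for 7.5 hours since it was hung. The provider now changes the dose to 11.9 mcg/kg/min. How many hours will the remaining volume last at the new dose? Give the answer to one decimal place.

Initial rate:
Dose = 9 mcg/kg/min × 69 kg = 621 mcg/min
621 mcg/min × 60 min/hr = 37260 mcg/hr
Concentration = 438 mg ÷ 500 mL = 0.876 mg/mL = 876 mcg/mL
Rate = 37260 mcg/hr ÷ 876 mcg/mL = 42.53425 mL/hr
Volume infused so far = 42.53425 mL/hr × 7.5 hr = 319.0068 mL
Volume remaining = 500 − 319.0068 = 180.9932 mL
New rate:
Dose = 11.9 mcg/kg/min × 69 kg = 821.1 mcg/min
821.1 mcg/min × 60 min/hr = 49266 mcg/hr
Rate = 49266 mcg/hr ÷ 876 mcg/mL = 56.23973 mL/hr
Time remaining = 180.9932 mL ÷ 56.23973 mL/hr = 3.218244 hr

3.2 hours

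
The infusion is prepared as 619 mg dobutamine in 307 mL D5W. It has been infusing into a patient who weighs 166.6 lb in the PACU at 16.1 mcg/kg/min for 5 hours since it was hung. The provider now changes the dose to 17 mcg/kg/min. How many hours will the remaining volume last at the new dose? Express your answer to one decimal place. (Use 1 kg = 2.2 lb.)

Initial rate:
Weight = 166.6 lb ÷ 2.2 lb/kg = 75.72727 kg
Dose = 16.1 mcg/kg/min × 75.72727 kg = 1219.209 mcg/min
1219.209 mcg/min × 60 min/hr = 73152.55 mcg/hr
Concentration = 619 mg ÷ 307 mL = 2.016287 mg/mL = 2016.287 mcg/mL
Rate = 73152.55 mcg/hr ÷ 2016.287 mcg/mL = 36.28083 mL/hr
Volume infused so far = 36.28083 mL/hr × 5 hr = 181.4041 mL
Volume remaining = 307 − 181.4041 = 125.5959 mL
New rate:
Dose = 17 mcg/kg/min × 75.72727 kg = 1287.364 mcg/min
1287.364 mcg/min × 60 min/hr = 77241.82 mcg/hr
Rate = 77241.82 mcg/hr ÷ 2016.287 mcg/mL = 38.30895 mL/hr
Time remaining = 125.5959 mL ÷ 38.30895 mL/hr = 3.2785 hr

3.3 hours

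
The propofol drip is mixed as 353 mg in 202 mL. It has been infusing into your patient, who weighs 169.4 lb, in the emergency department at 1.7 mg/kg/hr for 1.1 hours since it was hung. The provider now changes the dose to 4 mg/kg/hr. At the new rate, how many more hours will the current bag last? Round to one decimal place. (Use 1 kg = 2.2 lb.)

Initial rate:
Weight = 169.4 lb ÷ 2.2 lb/kg = 77 kg
Dose = 1.7 mg/kg/hr × 77 kg = 130.9 mg/hr
Concentration = 353 mg ÷ 202 mL = 1.747525 mg/mL
Rate = 130.9 mg/hr ÷ 1.747525 mg/mL = 74.90595 mL/hr
Volume infused so far = 74.90595 mL/hr × 1.1 hr = 82.39654 mL
Volume remaining = 202 − 82.39654 = 119.6035 mL
New rate:
Dose = 4 mg/kg/hr × 77 kg = 308 mg/hr
Rate = 308 mg/hr ÷ 1.747525 mg/mL = 176.2493 mL/hr
Time remaining = 119.6035 mL ÷ 176.2493 mL/hr = 0.6786039 hr

0.7 hours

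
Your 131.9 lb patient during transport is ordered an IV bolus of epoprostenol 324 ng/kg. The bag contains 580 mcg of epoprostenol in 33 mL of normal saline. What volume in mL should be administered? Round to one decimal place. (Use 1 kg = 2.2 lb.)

1.1 mL

Weight = 131.9 lb ÷ 2.2 lb/kg = 59.95455 kg
Dose = 324 ng/kg × 59.95455 kg = 19425.27 ng
Concentration = 580 mcg ÷ 33 mL = 17.57576 mcg/mL = 17575.76 ng/mL
Volume = 19425.27 ng ÷ 17575.76 ng/mL = 1.105231 mL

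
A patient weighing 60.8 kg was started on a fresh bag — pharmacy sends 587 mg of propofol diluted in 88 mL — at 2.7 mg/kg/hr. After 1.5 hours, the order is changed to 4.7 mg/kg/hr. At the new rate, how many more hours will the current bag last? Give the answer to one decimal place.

1.2 hours

Initial rate:
Dose = 2.7 mg/kg/hr × 60.8 kg = 164.16 mg/hr
Concentration = 587 mg ÷ 88 mL = 6.670455 mg/mL
Rate = 164.16 mg/hr ÷ 6.670455 mg/mL = 24.61002 mL/hr
Volume infused so far = 24.61002 mL/hr × 1.5 hr = 36.91503 mL
Volume remaining = 88 − 36.91503 = 51.08497 mL
New rate:
Dose = 4.7 mg/kg/hr × 60.8 kg = 285.76 mg/hr
Rate = 285.76 mg/hr ÷ 6.670455 mg/mL = 42.83966 mL/hr
Time remaining = 51.08497 mL ÷ 42.83966 mL/hr = 1.192469 hr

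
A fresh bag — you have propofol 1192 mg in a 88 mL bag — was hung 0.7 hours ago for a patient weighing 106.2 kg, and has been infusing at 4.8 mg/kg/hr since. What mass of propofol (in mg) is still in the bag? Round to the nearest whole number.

Dose = 4.8 mg/kg/hr × 106.2 kg = 509.76 mg/hr
Concentration = 1192 mg ÷ 88 mL = 13.54545 mg/mL
Rate = 509.76 mg/hr ÷ 13.54545 mg/mL = 37.63329 mL/hr
Volume infused = 37.63329 mL/hr × 0.7 hr = 26.3433 mL
Volume remaining = 88 − 26.3433 = 61.6567 mL
Drug remaining = 61.6567 mL × 13.54545 mg/mL = 835.168 mg

835 mg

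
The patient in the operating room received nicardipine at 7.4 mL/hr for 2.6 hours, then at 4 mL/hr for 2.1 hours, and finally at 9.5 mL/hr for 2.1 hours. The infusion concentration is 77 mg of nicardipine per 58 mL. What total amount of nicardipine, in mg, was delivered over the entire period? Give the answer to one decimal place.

63.2 mg

Concentration = 77 mg ÷ 58 mL = 1.327586 mg/mL
Stage 1: 7.4 mL/hr × 2.6 hr = 19.24 mL → 19.24 mL × 1.327586 mg/mL = 25.54276 mg
Stage 2: 4 mL/hr × 2.1 hr = 8.4 mL → 8.4 mL × 1.327586 mg/mL = 11.15172 mg
Stage 3: 9.5 mL/hr × 2.1 hr = 19.95 mL → 19.95 mL × 1.327586 mg/mL = 26.48534 mg
Total = 25.54276 + 11.15172 + 26.48534 = 63.17983 mg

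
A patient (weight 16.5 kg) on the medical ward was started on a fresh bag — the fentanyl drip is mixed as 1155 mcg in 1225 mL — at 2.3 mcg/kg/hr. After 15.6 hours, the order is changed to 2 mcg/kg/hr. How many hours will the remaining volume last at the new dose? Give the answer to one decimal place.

Initial rate:
Dose = 2.3 mcg/kg/hr × 16.5 kg = 37.95 mcg/hr
Concentration = 1155 mcg ÷ 1225 mL = 0.9428571 mcg/mL
Rate = 37.95 mcg/hr ÷ 0.9428571 mcg/mL = 40.25 mL/hr
Volume infused so far = 40.25 mL/hr × 15.6 hr = 627.9 mL
Volume remaining = 1225 − 627.9 = 597.1 mL
New rate:
Dose = 2 mcg/kg/hr × 16.5 kg = 33 mcg/hr
Rate = 33 mcg/hr ÷ 0.9428571 mcg/mL = 35 mL/hr
Time remaining = 597.1 mL ÷ 35 mL/hr = 17.06 hr

17.1 hours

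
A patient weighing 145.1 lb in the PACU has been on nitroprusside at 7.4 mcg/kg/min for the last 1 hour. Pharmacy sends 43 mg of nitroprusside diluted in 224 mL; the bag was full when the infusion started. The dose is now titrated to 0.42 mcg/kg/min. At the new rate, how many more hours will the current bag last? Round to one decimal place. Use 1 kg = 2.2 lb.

Initial rate:
Weight = 145.1 lb ÷ 2.2 lb/kg = 65.95455 kg
Dose = 7.4 mcg/kg/min × 65.95455 kg = 488.0636 mcg/min
488.0636 mcg/min × 60 min/hr = 29283.82 mcg/hr
Concentration = 43 mg ÷ 224 mL = 0.1919643 mg/mL = 191.9643 mcg/mL
Rate = 29283.82 mcg/hr ÷ 191.9643 mcg/mL = 152.5483 mL/hr
Volume infused so far = 152.5483 mL/hr × 1 hr = 152.5483 mL
Volume remaining = 224 − 152.5483 = 71.45174 mL
New rate:
Dose = 0.42 mcg/kg/min × 65.95455 kg = 27.70091 mcg/min
27.70091 mcg/min × 60 min/hr = 1662.055 mcg/hr
Rate = 1662.055 mcg/hr ÷ 191.9643 mcg/mL = 8.658145 mL/hr
Time remaining = 71.45174 mL ÷ 8.658145 mL/hr = 8.252546 hr

8.3 hours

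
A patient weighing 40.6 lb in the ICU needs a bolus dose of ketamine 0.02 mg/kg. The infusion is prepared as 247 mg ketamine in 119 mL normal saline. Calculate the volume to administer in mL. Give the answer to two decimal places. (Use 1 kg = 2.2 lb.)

Weight = 40.6 lb ÷ 2.2 lb/kg = 18.45455 kg
Dose = 0.02 mg/kg × 18.45455 kg = 0.3690909 mg
Concentration = 247 mg ÷ 119 mL = 2.07563 mg/mL
Volume = 0.3690909 mg ÷ 2.07563 mg/mL = 0.1778211 mL

0.18 mL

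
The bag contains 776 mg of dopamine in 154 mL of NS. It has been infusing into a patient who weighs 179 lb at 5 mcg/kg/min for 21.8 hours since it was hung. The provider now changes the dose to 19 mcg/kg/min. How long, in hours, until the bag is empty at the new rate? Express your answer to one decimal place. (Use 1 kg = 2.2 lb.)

Initial rate:
Weight = 179 lb ÷ 2.2 lb/kg = 81.36364 kg
Dose = 5 mcg/kg/min × 81.36364 kg = 406.8182 mcg/min
406.8182 mcg/min × 60 min/hr = 24409.09 mcg/hr
Concentration = 776 mg ÷ 154 mL = 5.038961 mg/mL = 5038.961 mcg/mL
Rate = 24409.09 mcg/hr ÷ 5038.961 mcg/mL = 4.844072 mL/hr
Volume infused so far = 4.844072 mL/hr × 21.8 hr = 105.6008 mL
Volume remaining = 154 − 105.6008 = 48.39923 mL
New rate:
Dose = 19 mcg/kg/min × 81.36364 kg = 1545.909 mcg/min
1545.909 mcg/min × 60 min/hr = 92754.55 mcg/hr
Rate = 92754.55 mcg/hr ÷ 5038.961 mcg/mL = 18.40747 mL/hr
Time remaining = 48.39923 mL ÷ 18.40747 mL/hr = 2.629325 hr

2.6 hours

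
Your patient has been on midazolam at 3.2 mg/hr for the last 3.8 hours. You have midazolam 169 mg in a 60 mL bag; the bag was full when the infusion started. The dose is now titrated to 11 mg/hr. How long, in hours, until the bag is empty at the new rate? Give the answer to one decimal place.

14.3 hours

Initial rate:
Concentration = 169 mg ÷ 60 mL = 2.816667 mg/mL
Rate = 3.2 mg/hr ÷ 2.816667 mg/mL = 1.136095 mL/hr
Volume infused so far = 1.136095 mL/hr × 3.8 hr = 4.31716 mL
Volume remaining = 60 − 4.31716 = 55.68284 mL
New rate:
Rate = 11 mg/hr ÷ 2.816667 mg/mL = 3.905325 mL/hr
Time remaining = 55.68284 mL ÷ 3.905325 mL/hr = 14.25818 hr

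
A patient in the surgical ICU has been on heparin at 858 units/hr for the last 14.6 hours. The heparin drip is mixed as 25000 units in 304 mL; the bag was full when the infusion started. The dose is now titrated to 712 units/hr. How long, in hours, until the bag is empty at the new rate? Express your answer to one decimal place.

Initial rate:
Concentration = 25000 units ÷ 304 mL = 82.23684 units/mL
Rate = 858 units/hr ÷ 82.23684 units/mL = 10.43328 mL/hr
Volume infused so far = 10.43328 mL/hr × 14.6 hr = 152.3259 mL
Volume remaining = 304 − 152.3259 = 151.6741 mL
New rate:
Rate = 712 units/hr ÷ 82.23684 units/mL = 8.65792 mL/hr
Time remaining = 151.6741 mL ÷ 8.65792 mL/hr = 17.51854 hr

17.5 hours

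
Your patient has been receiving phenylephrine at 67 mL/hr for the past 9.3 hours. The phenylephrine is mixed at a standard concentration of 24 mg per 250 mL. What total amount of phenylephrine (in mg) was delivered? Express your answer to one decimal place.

59.8 mg

Concentration = 24 mg ÷ 250 mL = 0.096 mg/mL = 96 mcg/mL
Drug rate = 67 mL/hr × 96 mcg/mL = 6432 mcg/hr
Total = 6432 mcg/hr × 9.3 hr = 59817.6 mcg = 59.8176 mg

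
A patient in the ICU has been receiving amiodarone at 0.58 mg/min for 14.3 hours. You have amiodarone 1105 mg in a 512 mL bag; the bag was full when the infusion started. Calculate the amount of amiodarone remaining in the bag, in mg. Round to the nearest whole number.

0.58 mg/min × 60 min/hr = 34.8 mg/hr
Concentration = 1105 mg ÷ 512 mL = 2.158203 mg/mL
Rate = 34.8 mg/hr ÷ 2.158203 mg/mL = 16.12452 mL/hr
Volume infused = 16.12452 mL/hr × 14.3 hr = 230.5807 mL
Volume remaining = 512 − 230.5807 = 281.4193 mL
Drug remaining = 281.4193 mL × 2.158203 mg/mL = 607.36 mg

607 mg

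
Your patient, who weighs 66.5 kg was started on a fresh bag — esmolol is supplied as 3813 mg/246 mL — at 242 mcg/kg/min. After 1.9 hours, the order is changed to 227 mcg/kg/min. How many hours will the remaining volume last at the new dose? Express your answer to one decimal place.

2.2 hours

Initial rate:
Dose = 242 mcg/kg/min × 66.5 kg = 16093 mcg/min
16093 mcg/min × 60 min/hr = 965580 mcg/hr
Concentration = 3813 mg ÷ 246 mL = 15.5 mg/mL = 15500 mcg/mL
Rate = 965580 mcg/hr ÷ 15500 mcg/mL = 62.29548 mL/hr
Volume infused so far = 62.29548 mL/hr × 1.9 hr = 118.3614 mL
Volume remaining = 246 − 118.3614 = 127.6386 mL
New rate:
Dose = 227 mcg/kg/min × 66.5 kg = 15095.5 mcg/min
15095.5 mcg/min × 60 min/hr = 905730 mcg/hr
Rate = 905730 mcg/hr ÷ 15500 mcg/mL = 58.43419 mL/hr
Time remaining = 127.6386 mL ÷ 58.43419 mL/hr = 2.184313 hr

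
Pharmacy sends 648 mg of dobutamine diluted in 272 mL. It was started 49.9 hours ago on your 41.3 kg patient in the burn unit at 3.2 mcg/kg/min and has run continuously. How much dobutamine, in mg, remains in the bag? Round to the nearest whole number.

Dose = 3.2 mcg/kg/min × 41.3 kg = 132.16 mcg/min
132.16 mcg/min × 60 min/hr = 7929.6 mcg/hr
Concentration = 648 mg ÷ 272 mL = 2.382353 mg/mL = 2382.353 mcg/mL
Rate = 7929.6 mcg/hr ÷ 2382.353 mcg/mL = 3.328474 mL/hr
Volume infused = 3.328474 mL/hr × 49.9 hr = 166.0909 mL
Volume remaining = 272 − 166.0909 = 105.9091 mL
Drug remaining = 105.9091 mL × 2382.353 mcg/mL = 252313 mcg = 252.313 mg

252 mg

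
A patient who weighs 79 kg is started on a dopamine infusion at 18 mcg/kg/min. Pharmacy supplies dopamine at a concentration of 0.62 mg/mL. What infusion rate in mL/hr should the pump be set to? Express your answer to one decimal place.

Dose = 18 mcg/kg/min × 79 kg = 1422 mcg/min
1422 mcg/min × 60 min/hr = 85320 mcg/hr
Concentration = 0.62 mg/mL = 620 mcg/mL
Rate = 85320 mcg/hr ÷ 620 mcg/mL = 137.6129 mL/hr

137.6 mL/hr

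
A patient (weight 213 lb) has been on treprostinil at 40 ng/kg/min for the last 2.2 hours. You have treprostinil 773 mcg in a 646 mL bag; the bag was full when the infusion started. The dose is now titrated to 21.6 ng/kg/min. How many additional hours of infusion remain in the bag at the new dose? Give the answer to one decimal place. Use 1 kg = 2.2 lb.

Initial rate:
Weight = 213 lb ÷ 2.2 lb/kg = 96.81818 kg
Dose = 40 ng/kg/min × 96.81818 kg = 3872.727 ng/min
3872.727 ng/min × 60 min/hr = 232363.6 ng/hr
Concentration = 773 mcg ÷ 646 mL = 1.196594 mcg/mL = 1196.594 ng/mL
Rate = 232363.6 ng/hr ÷ 1196.594 ng/mL = 194.1875 mL/hr
Volume infused so far = 194.1875 mL/hr × 2.2 hr = 427.2124 mL
Volume remaining = 646 − 427.2124 = 218.7876 mL
New rate:
Dose = 21.6 ng/kg/min × 96.81818 kg = 2091.273 ng/min
2091.273 ng/min × 60 min/hr = 125476.4 ng/hr
Rate = 125476.4 ng/hr ÷ 1196.594 ng/mL = 104.8612 mL/hr
Time remaining = 218.7876 mL ÷ 104.8612 mL/hr = 2.086449 hr

2.1 hours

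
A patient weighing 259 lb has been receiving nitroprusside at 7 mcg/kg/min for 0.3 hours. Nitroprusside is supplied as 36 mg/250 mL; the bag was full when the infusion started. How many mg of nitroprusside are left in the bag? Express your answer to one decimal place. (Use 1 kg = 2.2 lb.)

Weight = 259 lb ÷ 2.2 lb/kg = 117.7273 kg
Dose = 7 mcg/kg/min × 117.7273 kg = 824.0909 mcg/min
824.0909 mcg/min × 60 min/hr = 49445.45 mcg/hr
Concentration = 36 mg ÷ 250 mL = 0.144 mg/mL = 144 mcg/mL
Rate = 49445.45 mcg/hr ÷ 144 mcg/mL = 343.3712 mL/hr
Volume infused = 343.3712 mL/hr × 0.3 hr = 103.0114 mL
Volume remaining = 250 − 103.0114 = 146.9886 mL
Drug remaining = 146.9886 mL × 144 mcg/mL = 21166.36 mcg = 21.16636 mg

21.2 mg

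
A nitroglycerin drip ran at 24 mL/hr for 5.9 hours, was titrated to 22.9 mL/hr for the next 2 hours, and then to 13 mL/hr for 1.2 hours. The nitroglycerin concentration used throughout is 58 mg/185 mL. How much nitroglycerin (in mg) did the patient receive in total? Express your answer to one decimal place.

Concentration = 58 mg ÷ 185 mL = 0.3135135 mg/mL
Stage 1: 24 mL/hr × 5.9 hr = 141.6 mL → 141.6 mL × 0.3135135 mg/mL = 44.39351 mg
Stage 2: 22.9 mL/hr × 2 hr = 45.8 mL → 45.8 mL × 0.3135135 mg/mL = 14.35892 mg
Stage 3: 13 mL/hr × 1.2 hr = 15.6 mL → 15.6 mL × 0.3135135 mg/mL = 4.890811 mg
Total = 44.39351 + 14.35892 + 4.890811 = 63.64324 mg

63.6 mg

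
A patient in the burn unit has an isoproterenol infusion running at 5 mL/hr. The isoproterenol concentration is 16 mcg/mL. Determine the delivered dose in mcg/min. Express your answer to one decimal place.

1.3 mcg/min

Drug rate = 5 mL/hr × 16 mcg/mL = 80 mcg/hr
80 mcg/hr ÷ 60 min/hr = 1.333333 mcg/min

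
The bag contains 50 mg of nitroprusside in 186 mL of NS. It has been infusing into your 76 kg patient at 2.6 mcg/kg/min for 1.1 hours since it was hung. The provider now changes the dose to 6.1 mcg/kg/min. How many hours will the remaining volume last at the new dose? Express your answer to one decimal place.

Initial rate:
Dose = 2.6 mcg/kg/min × 76 kg = 197.6 mcg/min
197.6 mcg/min × 60 min/hr = 11856 mcg/hr
Concentration = 50 mg ÷ 186 mL = 0.2688172 mg/mL = 268.8172 mcg/mL
Rate = 11856 mcg/hr ÷ 268.8172 mcg/mL = 44.10432 mL/hr
Volume infused so far = 44.10432 mL/hr × 1.1 hr = 48.51475 mL
Volume remaining = 186 − 48.51475 = 137.4852 mL
New rate:
Dose = 6.1 mcg/kg/min × 76 kg = 463.6 mcg/min
463.6 mcg/min × 60 min/hr = 27816 mcg/hr
Rate = 27816 mcg/hr ÷ 268.8172 mcg/mL = 103.4755 mL/hr
Time remaining = 137.4852 mL ÷ 103.4755 mL/hr = 1.328674 hr

1.3 hours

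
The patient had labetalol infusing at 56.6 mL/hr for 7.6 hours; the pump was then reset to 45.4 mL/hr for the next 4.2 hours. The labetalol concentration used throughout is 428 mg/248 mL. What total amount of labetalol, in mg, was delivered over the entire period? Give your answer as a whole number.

1071 mg

Concentration = 428 mg ÷ 248 mL = 1.725806 mg/mL
Stage 1: 56.6 mL/hr × 7.6 hr = 430.16 mL → 430.16 mL × 1.725806 mg/mL = 742.3729 mg
Stage 2: 45.4 mL/hr × 4.2 hr = 190.68 mL → 190.68 mL × 1.725806 mg/mL = 329.0768 mg
Total = 742.3729 + 329.0768 = 1071.45 mg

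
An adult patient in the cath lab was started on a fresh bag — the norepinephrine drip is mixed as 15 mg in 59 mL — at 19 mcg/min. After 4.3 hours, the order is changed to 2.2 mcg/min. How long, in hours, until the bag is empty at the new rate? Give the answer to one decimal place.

76.5 hours

Initial rate:
19 mcg/min × 60 min/hr = 1140 mcg/hr
Concentration = 15 mg ÷ 59 mL = 0.2542373 mg/mL = 254.2373 mcg/mL
Rate = 1140 mcg/hr ÷ 254.2373 mcg/mL = 4.484 mL/hr
Volume infused so far = 4.484 mL/hr × 4.3 hr = 19.2812 mL
Volume remaining = 59 − 19.2812 = 39.7188 mL
New rate:
2.2 mcg/min × 60 min/hr = 132 mcg/hr
Rate = 132 mcg/hr ÷ 254.2373 mcg/mL = 0.5192 mL/hr
Time remaining = 39.7188 mL ÷ 0.5192 mL/hr = 76.5 hr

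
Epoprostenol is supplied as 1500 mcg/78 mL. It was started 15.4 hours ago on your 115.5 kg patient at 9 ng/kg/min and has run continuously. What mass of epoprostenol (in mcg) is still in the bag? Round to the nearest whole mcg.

Dose = 9 ng/kg/min × 115.5 kg = 1039.5 ng/min
1039.5 ng/min × 60 min/hr = 62370 ng/hr
Concentration = 1500 mcg ÷ 78 mL = 19.23077 mcg/mL = 19230.77 ng/mL
Rate = 62370 ng/hr ÷ 19230.77 ng/mL = 3.24324 mL/hr
Volume infused = 3.24324 mL/hr × 15.4 hr = 49.9459 mL
Volume remaining = 78 − 49.9459 = 28.0541 mL
Drug remaining = 28.0541 mL × 19230.77 ng/mL = 539502 ng = 539.502 mcg

540 mcg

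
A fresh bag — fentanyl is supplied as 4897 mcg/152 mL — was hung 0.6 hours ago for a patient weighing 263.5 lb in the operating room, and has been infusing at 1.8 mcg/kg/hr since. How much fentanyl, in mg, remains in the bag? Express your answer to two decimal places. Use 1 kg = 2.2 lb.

4.77 mg

Weight = 263.5 lb ÷ 2.2 lb/kg = 119.7727 kg
Dose = 1.8 mcg/kg/hr × 119.7727 kg = 215.5909 mcg/hr
Concentration = 4897 mcg ÷ 152 mL = 32.21711 mcg/mL
Rate = 215.5909 mcg/hr ÷ 32.21711 mcg/mL = 6.691815 mL/hr
Volume infused = 6.691815 mL/hr × 0.6 hr = 4.015089 mL
Volume remaining = 152 − 4.015089 = 147.9849 mL
Drug remaining = 147.9849 mL × 32.21711 mcg/mL = 4767.645 mcg = 4.767645 mg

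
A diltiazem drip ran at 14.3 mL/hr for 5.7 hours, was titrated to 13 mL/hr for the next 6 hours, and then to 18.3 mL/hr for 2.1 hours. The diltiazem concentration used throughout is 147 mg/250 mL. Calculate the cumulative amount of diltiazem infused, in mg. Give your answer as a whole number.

116 mg

Concentration = 147 mg ÷ 250 mL = 0.588 mg/mL
Stage 1: 14.3 mL/hr × 5.7 hr = 81.51 mL → 81.51 mL × 0.588 mg/mL = 47.92788 mg
Stage 2: 13 mL/hr × 6 hr = 78 mL → 78 mL × 0.588 mg/mL = 45.864 mg
Stage 3: 18.3 mL/hr × 2.1 hr = 38.43 mL → 38.43 mL × 0.588 mg/mL = 22.59684 mg
Total = 47.92788 + 45.864 + 22.59684 = 116.3887 mg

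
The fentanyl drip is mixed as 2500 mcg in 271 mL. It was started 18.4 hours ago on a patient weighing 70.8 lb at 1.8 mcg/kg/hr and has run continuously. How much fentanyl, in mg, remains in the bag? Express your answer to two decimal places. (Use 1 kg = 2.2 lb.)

1.43 mg

Weight = 70.8 lb ÷ 2.2 lb/kg = 32.18182 kg
Dose = 1.8 mcg/kg/hr × 32.18182 kg = 57.92727 mcg/hr
Concentration = 2500 mcg ÷ 271 mL = 9.225092 mcg/mL
Rate = 57.92727 mcg/hr ÷ 9.225092 mcg/mL = 6.279316 mL/hr
Volume infused = 6.279316 mL/hr × 18.4 hr = 115.5394 mL
Volume remaining = 271 − 115.5394 = 155.4606 mL
Drug remaining = 155.4606 mL × 9.225092 mcg/mL = 1434.138 mcg = 1.434138 mg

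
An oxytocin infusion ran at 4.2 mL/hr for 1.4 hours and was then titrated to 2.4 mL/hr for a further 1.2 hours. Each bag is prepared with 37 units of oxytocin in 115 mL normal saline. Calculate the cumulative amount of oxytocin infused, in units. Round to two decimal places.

Concentration = 37 units ÷ 115 mL = 0.3217391 units/mL
Stage 1: 4.2 mL/hr × 1.4 hr = 5.88 mL → 5.88 mL × 0.3217391 units/mL = 1.891826 units
Stage 2: 2.4 mL/hr × 1.2 hr = 2.88 mL → 2.88 mL × 0.3217391 units/mL = 0.9266087 units
Total = 1.891826 + 0.9266087 = 2.818435 units

2.82 units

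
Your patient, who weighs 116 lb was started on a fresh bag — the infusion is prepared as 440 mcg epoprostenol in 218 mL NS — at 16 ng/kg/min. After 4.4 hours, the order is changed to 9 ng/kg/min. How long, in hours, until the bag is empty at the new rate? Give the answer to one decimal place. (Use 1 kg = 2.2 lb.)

Initial rate:
Weight = 116 lb ÷ 2.2 lb/kg = 52.72727 kg
Dose = 16 ng/kg/min × 52.72727 kg = 843.6364 ng/min
843.6364 ng/min × 60 min/hr = 50618.18 ng/hr
Concentration = 440 mcg ÷ 218 mL = 2.018349 mcg/mL = 2018.349 ng/mL
Rate = 50618.18 ng/hr ÷ 2018.349 ng/mL = 25.07901 mL/hr
Volume infused so far = 25.07901 mL/hr × 4.4 hr = 110.3476 mL
Volume remaining = 218 − 110.3476 = 107.6524 mL
New rate:
Dose = 9 ng/kg/min × 52.72727 kg = 474.5455 ng/min
474.5455 ng/min × 60 min/hr = 28472.73 ng/hr
Rate = 28472.73 ng/hr ÷ 2018.349 ng/mL = 14.10694 mL/hr
Time remaining = 107.6524 mL ÷ 14.10694 mL/hr = 7.631162 hr

7.6 hours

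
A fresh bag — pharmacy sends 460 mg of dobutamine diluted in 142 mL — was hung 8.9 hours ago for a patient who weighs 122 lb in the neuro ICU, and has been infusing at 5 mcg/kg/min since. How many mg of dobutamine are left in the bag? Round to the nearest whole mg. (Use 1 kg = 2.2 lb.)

Weight = 122 lb ÷ 2.2 lb/kg = 55.45455 kg
Dose = 5 mcg/kg/min × 55.45455 kg = 277.2727 mcg/min
277.2727 mcg/min × 60 min/hr = 16636.36 mcg/hr
Concentration = 460 mg ÷ 142 mL = 3.239437 mg/mL = 3239.437 mcg/mL
Rate = 16636.36 mcg/hr ÷ 3239.437 mcg/mL = 5.135573 mL/hr
Volume infused = 5.135573 mL/hr × 8.9 hr = 45.7066 mL
Volume remaining = 142 − 45.7066 = 96.2934 mL
Drug remaining = 96.2934 mL × 3239.437 mcg/mL = 311936.4 mcg = 311.9364 mg

312 mg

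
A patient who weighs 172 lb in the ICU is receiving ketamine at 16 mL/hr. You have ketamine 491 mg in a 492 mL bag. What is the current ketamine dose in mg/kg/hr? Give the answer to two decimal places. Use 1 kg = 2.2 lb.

Weight = 172 lb ÷ 2.2 lb/kg = 78.18182 kg
Concentration = 491 mg ÷ 492 mL = 0.9979675 mg/mL
Drug rate = 16 mL/hr × 0.9979675 mg/mL = 15.96748 mg/hr
15.96748 mg/hr ÷ 78.18182 kg = 0.2042352 mg/kg/hr

0.20 mg/kg/hr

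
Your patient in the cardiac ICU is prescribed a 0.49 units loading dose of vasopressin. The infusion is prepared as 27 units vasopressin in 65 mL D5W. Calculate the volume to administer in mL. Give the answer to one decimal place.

Concentration = 27 units ÷ 65 mL = 0.4153846 units/mL
Volume = 0.49 units ÷ 0.4153846 units/mL = 1.17963 mL

1.2 mL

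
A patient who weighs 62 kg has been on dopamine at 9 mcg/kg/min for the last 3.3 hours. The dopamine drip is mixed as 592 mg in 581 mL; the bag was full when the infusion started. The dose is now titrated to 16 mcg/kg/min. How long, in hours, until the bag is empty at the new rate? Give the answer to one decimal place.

8.1 hours

Initial rate:
Dose = 9 mcg/kg/min × 62 kg = 558 mcg/min
558 mcg/min × 60 min/hr = 33480 mcg/hr
Concentration = 592 mg ÷ 581 mL = 1.018933 mg/mL = 1018.933 mcg/mL
Rate = 33480 mcg/hr ÷ 1018.933 mcg/mL = 32.85791 mL/hr
Volume infused so far = 32.85791 mL/hr × 3.3 hr = 108.4311 mL
Volume remaining = 581 − 108.4311 = 472.5689 mL
New rate:
Dose = 16 mcg/kg/min × 62 kg = 992 mcg/min
992 mcg/min × 60 min/hr = 59520 mcg/hr
Rate = 59520 mcg/hr ÷ 1018.933 mcg/mL = 58.41405 mL/hr
Time remaining = 472.5689 mL ÷ 58.41405 mL/hr = 8.089987 hr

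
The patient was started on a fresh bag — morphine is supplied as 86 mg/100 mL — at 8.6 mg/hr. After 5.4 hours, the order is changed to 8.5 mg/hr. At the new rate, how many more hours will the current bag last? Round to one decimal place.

4.7 hours

Initial rate:
Concentration = 86 mg ÷ 100 mL = 0.86 mg/mL
Rate = 8.6 mg/hr ÷ 0.86 mg/mL = 10 mL/hr
Volume infused so far = 10 mL/hr × 5.4 hr = 54 mL
Volume remaining = 100 − 54 = 46 mL
New rate:
Rate = 8.5 mg/hr ÷ 0.86 mg/mL = 9.883721 mL/hr
Time remaining = 46 mL ÷ 9.883721 mL/hr = 4.654118 hr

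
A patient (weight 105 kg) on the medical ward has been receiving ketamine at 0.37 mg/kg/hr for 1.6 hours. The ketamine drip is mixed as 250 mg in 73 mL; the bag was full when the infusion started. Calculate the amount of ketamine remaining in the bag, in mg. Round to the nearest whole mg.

Dose = 0.37 mg/kg/hr × 105 kg = 38.85 mg/hr
Concentration = 250 mg ÷ 73 mL = 3.424658 mg/mL
Rate = 38.85 mg/hr ÷ 3.424658 mg/mL = 11.3442 mL/hr
Volume infused = 11.3442 mL/hr × 1.6 hr = 18.15072 mL
Volume remaining = 73 − 18.15072 = 54.84928 mL
Drug remaining = 54.84928 mL × 3.424658 mg/mL = 187.84 mg

188 mg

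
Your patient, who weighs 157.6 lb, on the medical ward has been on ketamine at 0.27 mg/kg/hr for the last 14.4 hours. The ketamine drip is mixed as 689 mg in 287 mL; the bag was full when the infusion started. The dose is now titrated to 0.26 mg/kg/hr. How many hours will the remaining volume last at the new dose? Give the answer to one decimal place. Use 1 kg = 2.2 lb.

22.0 hours

Initial rate:
Weight = 157.6 lb ÷ 2.2 lb/kg = 71.63636 kg
Dose = 0.27 mg/kg/hr × 71.63636 kg = 19.34182 mg/hr
Concentration = 689 mg ÷ 287 mL = 2.400697 mg/mL
Rate = 19.34182 mg/hr ÷ 2.400697 mg/mL = 8.056752 mL/hr
Volume infused so far = 8.056752 mL/hr × 14.4 hr = 116.0172 mL
Volume remaining = 287 − 116.0172 = 170.9828 mL
New rate:
Dose = 0.26 mg/kg/hr × 71.63636 kg = 18.62545 mg/hr
Rate = 18.62545 mg/hr ÷ 2.400697 mg/mL = 7.758353 mL/hr
Time remaining = 170.9828 mL ÷ 7.758353 mL/hr = 22.03854 hr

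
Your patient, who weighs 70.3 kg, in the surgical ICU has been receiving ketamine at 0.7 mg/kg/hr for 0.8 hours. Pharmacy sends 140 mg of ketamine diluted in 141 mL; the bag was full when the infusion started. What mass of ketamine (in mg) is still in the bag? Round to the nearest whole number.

Dose = 0.7 mg/kg/hr × 70.3 kg = 49.21 mg/hr
Concentration = 140 mg ÷ 141 mL = 0.9929078 mg/mL
Rate = 49.21 mg/hr ÷ 0.9929078 mg/mL = 49.5615 mL/hr
Volume infused = 49.5615 mL/hr × 0.8 hr = 39.6492 mL
Volume remaining = 141 − 39.6492 = 101.3508 mL
Drug remaining = 101.3508 mL × 0.9929078 mg/mL = 100.632 mg

101 mg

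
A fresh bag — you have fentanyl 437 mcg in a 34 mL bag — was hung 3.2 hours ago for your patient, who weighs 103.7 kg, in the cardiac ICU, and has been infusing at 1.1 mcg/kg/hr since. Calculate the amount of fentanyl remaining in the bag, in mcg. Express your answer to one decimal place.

72.0 mcg

Dose = 1.1 mcg/kg/hr × 103.7 kg = 114.07 mcg/hr
Concentration = 437 mcg ÷ 34 mL = 12.85294 mcg/mL
Rate = 114.07 mcg/hr ÷ 12.85294 mcg/mL = 8.875011 mL/hr
Volume infused = 8.875011 mL/hr × 3.2 hr = 28.40004 mL
Volume remaining = 34 − 28.40004 = 5.599963 mL
Drug remaining = 5.599963 mL × 12.85294 mcg/mL = 71.976 mcg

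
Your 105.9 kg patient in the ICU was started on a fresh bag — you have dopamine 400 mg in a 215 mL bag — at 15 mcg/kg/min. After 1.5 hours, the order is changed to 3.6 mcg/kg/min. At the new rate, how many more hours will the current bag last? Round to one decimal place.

Initial rate:
Dose = 15 mcg/kg/min × 105.9 kg = 1588.5 mcg/min
1588.5 mcg/min × 60 min/hr = 95310 mcg/hr
Concentration = 400 mg ÷ 215 mL = 1.860465 mg/mL = 1860.465 mcg/mL
Rate = 95310 mcg/hr ÷ 1860.465 mcg/mL = 51.22913 mL/hr
Volume infused so far = 51.22913 mL/hr × 1.5 hr = 76.84369 mL
Volume remaining = 215 − 76.84369 = 138.1563 mL
New rate:
Dose = 3.6 mcg/kg/min × 105.9 kg = 381.24 mcg/min
381.24 mcg/min × 60 min/hr = 22874.4 mcg/hr
Rate = 22874.4 mcg/hr ÷ 1860.465 mcg/mL = 12.29499 mL/hr
Time remaining = 138.1563 mL ÷ 12.29499 mL/hr = 11.2368 hr

11.2 hours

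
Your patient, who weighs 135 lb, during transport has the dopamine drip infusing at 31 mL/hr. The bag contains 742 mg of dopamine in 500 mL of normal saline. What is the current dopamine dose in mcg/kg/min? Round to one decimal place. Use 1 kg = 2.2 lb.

12.5 mcg/kg/min

Weight = 135 lb ÷ 2.2 lb/kg = 61.36364 kg
Concentration = 742 mg ÷ 500 mL = 1.484 mg/mL = 1484 mcg/mL
Drug rate = 31 mL/hr × 1484 mcg/mL = 46004 mcg/hr
46004 mcg/hr ÷ 60 min/hr = 766.7333 mcg/min
766.7333 mcg/min ÷ 61.36364 kg = 12.49491 mcg/kg/min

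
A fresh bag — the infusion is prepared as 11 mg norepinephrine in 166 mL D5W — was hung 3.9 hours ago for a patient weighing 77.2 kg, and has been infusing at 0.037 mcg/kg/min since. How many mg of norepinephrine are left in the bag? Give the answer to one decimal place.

Dose = 0.037 mcg/kg/min × 77.2 kg = 2.8564 mcg/min
2.8564 mcg/min × 60 min/hr = 171.384 mcg/hr
Concentration = 11 mg ÷ 166 mL = 0.06626506 mg/mL = 66.26506 mcg/mL
Rate = 171.384 mcg/hr ÷ 66.26506 mcg/mL = 2.58634 mL/hr
Volume infused = 2.58634 mL/hr × 3.9 hr = 10.08673 mL
Volume remaining = 166 − 10.08673 = 155.9133 mL
Drug remaining = 155.9133 mL × 66.26506 mcg/mL = 10331.6 mcg = 10.3316 mg

10.3 mg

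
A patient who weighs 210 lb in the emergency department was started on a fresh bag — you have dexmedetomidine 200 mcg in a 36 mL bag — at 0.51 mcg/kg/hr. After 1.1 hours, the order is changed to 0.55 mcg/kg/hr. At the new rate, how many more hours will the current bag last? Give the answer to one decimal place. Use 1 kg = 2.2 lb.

Initial rate:
Weight = 210 lb ÷ 2.2 lb/kg = 95.45455 kg
Dose = 0.51 mcg/kg/hr × 95.45455 kg = 48.68182 mcg/hr
Concentration = 200 mcg ÷ 36 mL = 5.555556 mcg/mL
Rate = 48.68182 mcg/hr ÷ 5.555556 mcg/mL = 8.762727 mL/hr
Volume infused so far = 8.762727 mL/hr × 1.1 hr = 9.639 mL
Volume remaining = 36 − 9.639 = 26.361 mL
New rate:
Dose = 0.55 mcg/kg/hr × 95.45455 kg = 52.5 mcg/hr
Rate = 52.5 mcg/hr ÷ 5.555556 mcg/mL = 9.45 mL/hr
Time remaining = 26.361 mL ÷ 9.45 mL/hr = 2.789524 hr

2.8 hours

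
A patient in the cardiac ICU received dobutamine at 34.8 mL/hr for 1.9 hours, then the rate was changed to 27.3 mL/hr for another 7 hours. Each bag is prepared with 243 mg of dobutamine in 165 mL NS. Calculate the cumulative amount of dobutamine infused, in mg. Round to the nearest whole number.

Concentration = 243 mg ÷ 165 mL = 1.472727 mg/mL
Stage 1: 34.8 mL/hr × 1.9 hr = 66.12 mL → 66.12 mL × 1.472727 mg/mL = 97.37673 mg
Stage 2: 27.3 mL/hr × 7 hr = 191.1 mL → 191.1 mL × 1.472727 mg/mL = 281.4382 mg
Total = 97.37673 + 281.4382 = 378.8149 mg

379 mg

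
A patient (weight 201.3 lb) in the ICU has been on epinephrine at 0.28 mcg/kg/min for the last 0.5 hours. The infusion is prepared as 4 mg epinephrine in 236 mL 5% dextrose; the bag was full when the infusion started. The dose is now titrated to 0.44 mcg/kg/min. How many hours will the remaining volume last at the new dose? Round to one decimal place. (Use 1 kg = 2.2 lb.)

1.3 hours

Initial rate:
Weight = 201.3 lb ÷ 2.2 lb/kg = 91.5 kg
Dose = 0.28 mcg/kg/min × 91.5 kg = 25.62 mcg/min
25.62 mcg/min × 60 min/hr = 1537.2 mcg/hr
Concentration = 4 mg ÷ 236 mL = 0.01694915 mg/mL = 16.94915 mcg/mL
Rate = 1537.2 mcg/hr ÷ 16.94915 mcg/mL = 90.6948 mL/hr
Volume infused so far = 90.6948 mL/hr × 0.5 hr = 45.3474 mL
Volume remaining = 236 − 45.3474 = 190.6526 mL
New rate:
Dose = 0.44 mcg/kg/min × 91.5 kg = 40.26 mcg/min
40.26 mcg/min × 60 min/hr = 2415.6 mcg/hr
Rate = 2415.6 mcg/hr ÷ 16.94915 mcg/mL = 142.5204 mL/hr
Time remaining = 190.6526 mL ÷ 142.5204 mL/hr = 1.337721 hr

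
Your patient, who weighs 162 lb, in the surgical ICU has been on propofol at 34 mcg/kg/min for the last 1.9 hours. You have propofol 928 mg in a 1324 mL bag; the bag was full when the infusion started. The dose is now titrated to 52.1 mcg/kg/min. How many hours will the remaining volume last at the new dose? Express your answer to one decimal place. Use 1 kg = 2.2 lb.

2.8 hours

Initial rate:
Weight = 162 lb ÷ 2.2 lb/kg = 73.63636 kg
Dose = 34 mcg/kg/min × 73.63636 kg = 2503.636 mcg/min
2503.636 mcg/min × 60 min/hr = 150218.2 mcg/hr
Concentration = 928 mg ÷ 1324 mL = 0.7009063 mg/mL = 700.9063 mcg/mL
Rate = 150218.2 mcg/hr ÷ 700.9063 mcg/mL = 214.3199 mL/hr
Volume infused so far = 214.3199 mL/hr × 1.9 hr = 407.2078 mL
Volume remaining = 1324 − 407.2078 = 916.7922 mL
New rate:
Dose = 52.1 mcg/kg/min × 73.63636 kg = 3836.455 mcg/min
3836.455 mcg/min × 60 min/hr = 230187.3 mcg/hr
Rate = 230187.3 mcg/hr ÷ 700.9063 mcg/mL = 328.4137 mL/hr
Time remaining = 916.7922 mL ÷ 328.4137 mL/hr = 2.791577 hr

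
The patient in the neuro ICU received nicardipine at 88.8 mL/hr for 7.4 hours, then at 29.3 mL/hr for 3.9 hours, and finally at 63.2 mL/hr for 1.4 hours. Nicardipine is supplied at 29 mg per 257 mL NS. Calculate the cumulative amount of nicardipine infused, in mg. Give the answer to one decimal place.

97.0 mg

Concentration = 29 mg ÷ 257 mL = 0.1128405 mg/mL
Stage 1: 88.8 mL/hr × 7.4 hr = 657.12 mL → 657.12 mL × 0.1128405 mg/mL = 74.14973 mg
Stage 2: 29.3 mL/hr × 3.9 hr = 114.27 mL → 114.27 mL × 0.1128405 mg/mL = 12.89428 mg
Stage 3: 63.2 mL/hr × 1.4 hr = 88.48 mL → 88.48 mL × 0.1128405 mg/mL = 9.984125 mg
Total = 74.14973 + 12.89428 + 9.984125 = 97.02813 mg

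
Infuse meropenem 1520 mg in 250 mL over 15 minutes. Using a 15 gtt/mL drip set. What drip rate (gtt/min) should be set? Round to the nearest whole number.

250 gtt/min

250 mL ÷ (15 min) = 16.66667 mL/min
16.66667 mL/min × 15 gtt/mL = 250 gtt/min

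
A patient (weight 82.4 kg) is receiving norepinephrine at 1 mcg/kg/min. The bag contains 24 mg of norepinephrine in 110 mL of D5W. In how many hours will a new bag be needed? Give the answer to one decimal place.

4.9 hours

Dose = 1 mcg/kg/min × 82.4 kg = 82.4 mcg/min
82.4 mcg/min × 60 min/hr = 4944 mcg/hr
Concentration = 24 mg ÷ 110 mL = 0.2181818 mg/mL = 218.1818 mcg/mL
Rate = 4944 mcg/hr ÷ 218.1818 mcg/mL = 22.66 mL/hr
Duration = 110 mL ÷ 22.66 mL/hr = 4.854369 hr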